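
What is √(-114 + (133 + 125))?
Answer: 12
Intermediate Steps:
√(-114 + (133 + 125)) = √(-114 + 258) = √144 = 12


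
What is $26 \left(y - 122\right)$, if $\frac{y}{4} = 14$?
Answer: $-1716$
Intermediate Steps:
$y = 56$ ($y = 4 \cdot 14 = 56$)
$26 \left(y - 122\right) = 26 \left(56 - 122\right) = 26 \left(-66\right) = -1716$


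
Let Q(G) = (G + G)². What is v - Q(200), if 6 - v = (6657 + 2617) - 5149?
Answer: -164119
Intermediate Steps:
Q(G) = 4*G² (Q(G) = (2*G)² = 4*G²)
v = -4119 (v = 6 - ((6657 + 2617) - 5149) = 6 - (9274 - 5149) = 6 - 1*4125 = 6 - 4125 = -4119)
v - Q(200) = -4119 - 4*200² = -4119 - 4*40000 = -4119 - 1*160000 = -4119 - 160000 = -164119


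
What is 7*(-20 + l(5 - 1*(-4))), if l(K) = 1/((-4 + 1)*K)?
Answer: -3787/27 ≈ -140.26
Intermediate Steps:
l(K) = -1/(3*K) (l(K) = 1/((-3)*K) = -1/(3*K))
7*(-20 + l(5 - 1*(-4))) = 7*(-20 - 1/(3*(5 - 1*(-4)))) = 7*(-20 - 1/(3*(5 + 4))) = 7*(-20 - ⅓/9) = 7*(-20 - ⅓*⅑) = 7*(-20 - 1/27) = 7*(-541/27) = -3787/27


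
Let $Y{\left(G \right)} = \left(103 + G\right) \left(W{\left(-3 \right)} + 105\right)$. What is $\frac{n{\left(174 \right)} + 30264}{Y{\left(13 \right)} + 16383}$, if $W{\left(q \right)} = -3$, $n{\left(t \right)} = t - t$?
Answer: $\frac{10088}{9405} \approx 1.0726$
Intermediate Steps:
$n{\left(t \right)} = 0$
$Y{\left(G \right)} = 10506 + 102 G$ ($Y{\left(G \right)} = \left(103 + G\right) \left(-3 + 105\right) = \left(103 + G\right) 102 = 10506 + 102 G$)
$\frac{n{\left(174 \right)} + 30264}{Y{\left(13 \right)} + 16383} = \frac{0 + 30264}{\left(10506 + 102 \cdot 13\right) + 16383} = \frac{30264}{\left(10506 + 1326\right) + 16383} = \frac{30264}{11832 + 16383} = \frac{30264}{28215} = 30264 \cdot \frac{1}{28215} = \frac{10088}{9405}$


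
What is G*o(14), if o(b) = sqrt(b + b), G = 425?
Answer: 850*sqrt(7) ≈ 2248.9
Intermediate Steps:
o(b) = sqrt(2)*sqrt(b) (o(b) = sqrt(2*b) = sqrt(2)*sqrt(b))
G*o(14) = 425*(sqrt(2)*sqrt(14)) = 425*(2*sqrt(7)) = 850*sqrt(7)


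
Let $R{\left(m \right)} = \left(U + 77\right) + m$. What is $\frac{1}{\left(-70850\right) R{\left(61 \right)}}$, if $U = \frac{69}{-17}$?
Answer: $- \frac{17}{161325450} \approx -1.0538 \cdot 10^{-7}$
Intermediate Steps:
$U = - \frac{69}{17}$ ($U = 69 \left(- \frac{1}{17}\right) = - \frac{69}{17} \approx -4.0588$)
$R{\left(m \right)} = \frac{1240}{17} + m$ ($R{\left(m \right)} = \left(- \frac{69}{17} + 77\right) + m = \frac{1240}{17} + m$)
$\frac{1}{\left(-70850\right) R{\left(61 \right)}} = \frac{1}{\left(-70850\right) \left(\frac{1240}{17} + 61\right)} = - \frac{1}{70850 \cdot \frac{2277}{17}} = \left(- \frac{1}{70850}\right) \frac{17}{2277} = - \frac{17}{161325450}$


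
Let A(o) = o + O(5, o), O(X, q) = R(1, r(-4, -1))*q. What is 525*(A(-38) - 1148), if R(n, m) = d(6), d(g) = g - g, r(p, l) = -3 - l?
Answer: -622650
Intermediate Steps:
d(g) = 0
R(n, m) = 0
O(X, q) = 0 (O(X, q) = 0*q = 0)
A(o) = o (A(o) = o + 0 = o)
525*(A(-38) - 1148) = 525*(-38 - 1148) = 525*(-1186) = -622650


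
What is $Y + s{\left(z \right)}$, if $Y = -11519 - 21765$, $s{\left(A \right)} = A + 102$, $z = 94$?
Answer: $-33088$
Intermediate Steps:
$s{\left(A \right)} = 102 + A$
$Y = -33284$
$Y + s{\left(z \right)} = -33284 + \left(102 + 94\right) = -33284 + 196 = -33088$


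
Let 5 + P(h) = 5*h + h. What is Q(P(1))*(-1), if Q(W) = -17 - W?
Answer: 18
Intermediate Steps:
P(h) = -5 + 6*h (P(h) = -5 + (5*h + h) = -5 + 6*h)
Q(P(1))*(-1) = (-17 - (-5 + 6*1))*(-1) = (-17 - (-5 + 6))*(-1) = (-17 - 1*1)*(-1) = (-17 - 1)*(-1) = -18*(-1) = 18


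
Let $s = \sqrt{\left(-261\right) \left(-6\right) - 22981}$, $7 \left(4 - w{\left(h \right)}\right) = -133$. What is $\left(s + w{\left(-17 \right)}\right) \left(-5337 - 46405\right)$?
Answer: $-1190066 - 51742 i \sqrt{21415} \approx -1.1901 \cdot 10^{6} - 7.5719 \cdot 10^{6} i$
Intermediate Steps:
$w{\left(h \right)} = 23$ ($w{\left(h \right)} = 4 - -19 = 4 + 19 = 23$)
$s = i \sqrt{21415}$ ($s = \sqrt{1566 - 22981} = \sqrt{-21415} = i \sqrt{21415} \approx 146.34 i$)
$\left(s + w{\left(-17 \right)}\right) \left(-5337 - 46405\right) = \left(i \sqrt{21415} + 23\right) \left(-5337 - 46405\right) = \left(23 + i \sqrt{21415}\right) \left(-51742\right) = -1190066 - 51742 i \sqrt{21415}$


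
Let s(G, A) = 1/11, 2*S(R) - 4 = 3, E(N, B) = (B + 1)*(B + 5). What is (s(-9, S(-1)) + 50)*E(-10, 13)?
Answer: 138852/11 ≈ 12623.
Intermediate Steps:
E(N, B) = (1 + B)*(5 + B)
S(R) = 7/2 (S(R) = 2 + (½)*3 = 2 + 3/2 = 7/2)
s(G, A) = 1/11
(s(-9, S(-1)) + 50)*E(-10, 13) = (1/11 + 50)*(5 + 13² + 6*13) = 551*(5 + 169 + 78)/11 = (551/11)*252 = 138852/11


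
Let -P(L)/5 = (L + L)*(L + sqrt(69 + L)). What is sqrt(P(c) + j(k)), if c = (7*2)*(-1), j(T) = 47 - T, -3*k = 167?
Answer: 2*sqrt(-4179 + 315*sqrt(55))/3 ≈ 28.619*I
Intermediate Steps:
k = -167/3 (k = -1/3*167 = -167/3 ≈ -55.667)
c = -14 (c = 14*(-1) = -14)
P(L) = -10*L*(L + sqrt(69 + L)) (P(L) = -5*(L + L)*(L + sqrt(69 + L)) = -5*2*L*(L + sqrt(69 + L)) = -10*L*(L + sqrt(69 + L)))
sqrt(P(c) + j(k)) = sqrt(-10*(-14)*(-14 + sqrt(69 - 14)) + (47 - 1*(-167/3))) = sqrt(-10*(-14)*(-14 + sqrt(55)) + (47 + 167/3)) = sqrt((-1960 + 140*sqrt(55)) + 308/3) = sqrt(-5572/3 + 140*sqrt(55))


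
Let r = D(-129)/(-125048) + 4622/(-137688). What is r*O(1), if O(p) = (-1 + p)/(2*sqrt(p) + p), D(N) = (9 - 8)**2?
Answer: 0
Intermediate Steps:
D(N) = 1 (D(N) = 1**2 = 1)
O(p) = (-1 + p)/(p + 2*sqrt(p))
r = -72263693/2152201128 (r = 1/(-125048) + 4622/(-137688) = 1*(-1/125048) + 4622*(-1/137688) = -1/125048 - 2311/68844 = -72263693/2152201128 ≈ -0.033577)
r*O(1) = -72263693*(-1 + 1)/(2152201128*(1 + 2*sqrt(1))) = -72263693*0/(2152201128*(1 + 2*1)) = -72263693*0/(2152201128*(1 + 2)) = -72263693*0/(2152201128*3) = -72263693*0/6456603384 = -72263693/2152201128*0 = 0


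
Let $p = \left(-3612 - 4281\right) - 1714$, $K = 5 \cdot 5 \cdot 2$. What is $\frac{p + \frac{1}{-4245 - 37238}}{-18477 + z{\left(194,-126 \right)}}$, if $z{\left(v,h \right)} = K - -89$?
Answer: $\frac{199263591}{380357627} \approx 0.52388$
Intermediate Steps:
$K = 50$ ($K = 25 \cdot 2 = 50$)
$p = -9607$ ($p = -7893 - 1714 = -9607$)
$z{\left(v,h \right)} = 139$ ($z{\left(v,h \right)} = 50 - -89 = 50 + 89 = 139$)
$\frac{p + \frac{1}{-4245 - 37238}}{-18477 + z{\left(194,-126 \right)}} = \frac{-9607 + \frac{1}{-4245 - 37238}}{-18477 + 139} = \frac{-9607 + \frac{1}{-41483}}{-18338} = \left(-9607 - \frac{1}{41483}\right) \left(- \frac{1}{18338}\right) = \left(- \frac{398527182}{41483}\right) \left(- \frac{1}{18338}\right) = \frac{199263591}{380357627}$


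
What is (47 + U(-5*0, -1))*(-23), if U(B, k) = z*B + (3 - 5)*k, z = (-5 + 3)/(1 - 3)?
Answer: -1127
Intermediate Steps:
z = 1 (z = -2/(-2) = -2*(-½) = 1)
U(B, k) = B - 2*k (U(B, k) = 1*B + (3 - 5)*k = B - 2*k)
(47 + U(-5*0, -1))*(-23) = (47 + (-5*0 - 2*(-1)))*(-23) = (47 + (0 + 2))*(-23) = (47 + 2)*(-23) = 49*(-23) = -1127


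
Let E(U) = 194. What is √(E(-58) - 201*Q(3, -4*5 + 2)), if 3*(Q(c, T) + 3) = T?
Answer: √2003 ≈ 44.755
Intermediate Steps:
Q(c, T) = -3 + T/3
√(E(-58) - 201*Q(3, -4*5 + 2)) = √(194 - 201*(-3 + (-4*5 + 2)/3)) = √(194 - 201*(-3 + (-20 + 2)/3)) = √(194 - 201*(-3 + (⅓)*(-18))) = √(194 - 201*(-3 - 6)) = √(194 - 201*(-9)) = √(194 + 1809) = √2003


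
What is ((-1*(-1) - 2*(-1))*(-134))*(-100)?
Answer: 40200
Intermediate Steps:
((-1*(-1) - 2*(-1))*(-134))*(-100) = ((1 + 2)*(-134))*(-100) = (3*(-134))*(-100) = -402*(-100) = 40200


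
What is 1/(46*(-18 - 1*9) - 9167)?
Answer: -1/10409 ≈ -9.6071e-5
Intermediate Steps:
1/(46*(-18 - 1*9) - 9167) = 1/(46*(-18 - 9) - 9167) = 1/(46*(-27) - 9167) = 1/(-1242 - 9167) = 1/(-10409) = -1/10409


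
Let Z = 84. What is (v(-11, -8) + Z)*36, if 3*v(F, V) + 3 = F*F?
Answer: 4440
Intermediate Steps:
v(F, V) = -1 + F²/3 (v(F, V) = -1 + (F*F)/3 = -1 + F²/3)
(v(-11, -8) + Z)*36 = ((-1 + (⅓)*(-11)²) + 84)*36 = ((-1 + (⅓)*121) + 84)*36 = ((-1 + 121/3) + 84)*36 = (118/3 + 84)*36 = (370/3)*36 = 4440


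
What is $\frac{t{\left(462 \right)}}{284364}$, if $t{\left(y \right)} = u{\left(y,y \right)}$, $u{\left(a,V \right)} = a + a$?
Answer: $\frac{77}{23697} \approx 0.0032494$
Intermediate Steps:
$u{\left(a,V \right)} = 2 a$
$t{\left(y \right)} = 2 y$
$\frac{t{\left(462 \right)}}{284364} = \frac{2 \cdot 462}{284364} = 924 \cdot \frac{1}{284364} = \frac{77}{23697}$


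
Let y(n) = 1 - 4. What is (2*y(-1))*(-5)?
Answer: 30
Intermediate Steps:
y(n) = -3
(2*y(-1))*(-5) = (2*(-3))*(-5) = -6*(-5) = 30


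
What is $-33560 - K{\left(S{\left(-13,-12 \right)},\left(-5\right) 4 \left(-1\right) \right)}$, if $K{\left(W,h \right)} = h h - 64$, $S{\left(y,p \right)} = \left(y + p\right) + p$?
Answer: $-33896$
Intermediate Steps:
$S{\left(y,p \right)} = y + 2 p$ ($S{\left(y,p \right)} = \left(p + y\right) + p = y + 2 p$)
$K{\left(W,h \right)} = -64 + h^{2}$ ($K{\left(W,h \right)} = h^{2} - 64 = -64 + h^{2}$)
$-33560 - K{\left(S{\left(-13,-12 \right)},\left(-5\right) 4 \left(-1\right) \right)} = -33560 - \left(-64 + \left(\left(-5\right) 4 \left(-1\right)\right)^{2}\right) = -33560 - \left(-64 + \left(\left(-20\right) \left(-1\right)\right)^{2}\right) = -33560 - \left(-64 + 20^{2}\right) = -33560 - \left(-64 + 400\right) = -33560 - 336 = -33896$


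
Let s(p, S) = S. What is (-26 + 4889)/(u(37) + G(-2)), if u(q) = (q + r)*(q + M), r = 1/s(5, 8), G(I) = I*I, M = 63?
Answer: 9726/7433 ≈ 1.3085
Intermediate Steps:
G(I) = I²
r = ⅛ (r = 1/8 = ⅛ ≈ 0.12500)
u(q) = (63 + q)*(⅛ + q) (u(q) = (q + ⅛)*(q + 63) = (⅛ + q)*(63 + q) = (63 + q)*(⅛ + q))
(-26 + 4889)/(u(37) + G(-2)) = (-26 + 4889)/((63/8 + 37² + (505/8)*37) + (-2)²) = 4863/((63/8 + 1369 + 18685/8) + 4) = 4863/(7425/2 + 4) = 4863/(7433/2) = 4863*(2/7433) = 9726/7433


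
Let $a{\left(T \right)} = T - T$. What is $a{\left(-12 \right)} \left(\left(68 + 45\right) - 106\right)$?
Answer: $0$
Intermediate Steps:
$a{\left(T \right)} = 0$
$a{\left(-12 \right)} \left(\left(68 + 45\right) - 106\right) = 0 \left(\left(68 + 45\right) - 106\right) = 0 \left(113 - 106\right) = 0 \cdot 7 = 0$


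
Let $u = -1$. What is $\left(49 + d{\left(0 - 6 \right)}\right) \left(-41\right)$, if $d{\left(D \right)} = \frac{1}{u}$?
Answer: $-1968$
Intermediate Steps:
$d{\left(D \right)} = -1$ ($d{\left(D \right)} = \frac{1}{-1} = -1$)
$\left(49 + d{\left(0 - 6 \right)}\right) \left(-41\right) = \left(49 - 1\right) \left(-41\right) = 48 \left(-41\right) = -1968$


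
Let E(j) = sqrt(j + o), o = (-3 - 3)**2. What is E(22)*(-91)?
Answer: -91*sqrt(58) ≈ -693.04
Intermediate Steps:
o = 36 (o = (-6)**2 = 36)
E(j) = sqrt(36 + j) (E(j) = sqrt(j + 36) = sqrt(36 + j))
E(22)*(-91) = sqrt(36 + 22)*(-91) = sqrt(58)*(-91) = -91*sqrt(58)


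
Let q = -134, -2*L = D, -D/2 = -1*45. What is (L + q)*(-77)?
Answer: 13783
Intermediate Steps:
D = 90 (D = -(-2)*45 = -2*(-45) = 90)
L = -45 (L = -½*90 = -45)
(L + q)*(-77) = (-45 - 134)*(-77) = -179*(-77) = 13783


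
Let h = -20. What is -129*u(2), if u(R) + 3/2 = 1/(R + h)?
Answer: 602/3 ≈ 200.67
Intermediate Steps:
u(R) = -3/2 + 1/(-20 + R) (u(R) = -3/2 + 1/(R - 20) = -3/2 + 1/(-20 + R))
-129*u(2) = -129*(62 - 3*2)/(2*(-20 + 2)) = -129*(62 - 6)/(2*(-18)) = -129*(-1)*56/(2*18) = -129*(-14/9) = 602/3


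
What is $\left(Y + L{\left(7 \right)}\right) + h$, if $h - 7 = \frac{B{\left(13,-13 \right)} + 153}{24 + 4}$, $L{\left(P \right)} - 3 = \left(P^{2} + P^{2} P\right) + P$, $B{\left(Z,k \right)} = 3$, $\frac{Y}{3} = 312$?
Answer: $\frac{9454}{7} \approx 1350.6$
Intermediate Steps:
$Y = 936$ ($Y = 3 \cdot 312 = 936$)
$L{\left(P \right)} = 3 + P + P^{2} + P^{3}$ ($L{\left(P \right)} = 3 + \left(\left(P^{2} + P^{2} P\right) + P\right) = 3 + \left(\left(P^{2} + P^{3}\right) + P\right) = 3 + \left(P + P^{2} + P^{3}\right) = 3 + P + P^{2} + P^{3}$)
$h = \frac{88}{7}$ ($h = 7 + \frac{3 + 153}{24 + 4} = 7 + \frac{156}{28} = 7 + 156 \cdot \frac{1}{28} = 7 + \frac{39}{7} = \frac{88}{7} \approx 12.571$)
$\left(Y + L{\left(7 \right)}\right) + h = \left(936 + \left(3 + 7 + 7^{2} + 7^{3}\right)\right) + \frac{88}{7} = \left(936 + \left(3 + 7 + 49 + 343\right)\right) + \frac{88}{7} = \left(936 + 402\right) + \frac{88}{7} = 1338 + \frac{88}{7} = \frac{9454}{7}$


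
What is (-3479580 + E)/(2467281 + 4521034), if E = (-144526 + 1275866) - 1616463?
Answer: -3964703/6988315 ≈ -0.56733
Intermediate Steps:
E = -485123 (E = 1131340 - 1616463 = -485123)
(-3479580 + E)/(2467281 + 4521034) = (-3479580 - 485123)/(2467281 + 4521034) = -3964703/6988315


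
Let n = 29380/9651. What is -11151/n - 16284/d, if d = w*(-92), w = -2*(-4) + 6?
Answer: -750727977/205660 ≈ -3650.3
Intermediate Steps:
w = 14 (w = 8 + 6 = 14)
n = 29380/9651 (n = 29380*(1/9651) = 29380/9651 ≈ 3.0442)
d = -1288 (d = 14*(-92) = -1288)
-11151/n - 16284/d = -11151/29380/9651 - 16284/(-1288) = -11151*9651/29380 - 16284*(-1/1288) = -107618301/29380 + 177/14 = -750727977/205660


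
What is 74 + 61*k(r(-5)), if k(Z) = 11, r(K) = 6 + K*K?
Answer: 745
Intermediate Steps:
r(K) = 6 + K²
74 + 61*k(r(-5)) = 74 + 61*11 = 74 + 671 = 745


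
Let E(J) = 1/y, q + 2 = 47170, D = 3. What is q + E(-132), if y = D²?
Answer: 424513/9 ≈ 47168.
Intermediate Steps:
q = 47168 (q = -2 + 47170 = 47168)
y = 9 (y = 3² = 9)
E(J) = ⅑ (E(J) = 1/9 = ⅑)
q + E(-132) = 47168 + ⅑ = 424513/9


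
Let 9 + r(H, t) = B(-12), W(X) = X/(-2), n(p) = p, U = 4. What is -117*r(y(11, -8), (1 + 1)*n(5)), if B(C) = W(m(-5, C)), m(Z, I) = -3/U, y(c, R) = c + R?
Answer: 8073/8 ≈ 1009.1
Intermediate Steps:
y(c, R) = R + c
m(Z, I) = -¾ (m(Z, I) = -3/4 = -3*¼ = -¾)
W(X) = -X/2 (W(X) = X*(-½) = -X/2)
B(C) = 3/8 (B(C) = -½*(-¾) = 3/8)
r(H, t) = -69/8 (r(H, t) = -9 + 3/8 = -69/8)
-117*r(y(11, -8), (1 + 1)*n(5)) = -117*(-69/8) = 8073/8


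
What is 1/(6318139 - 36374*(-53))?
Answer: 1/8245961 ≈ 1.2127e-7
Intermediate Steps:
1/(6318139 - 36374*(-53)) = 1/(6318139 + 1927822) = 1/8245961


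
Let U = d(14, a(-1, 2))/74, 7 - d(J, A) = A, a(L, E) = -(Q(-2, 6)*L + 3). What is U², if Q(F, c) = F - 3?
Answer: 225/5476 ≈ 0.041088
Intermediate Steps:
Q(F, c) = -3 + F
a(L, E) = -3 + 5*L (a(L, E) = -((-3 - 2)*L + 3) = -(-5*L + 3) = -(3 - 5*L) = -3 + 5*L)
d(J, A) = 7 - A
U = 15/74 (U = (7 - (-3 + 5*(-1)))/74 = (7 - (-3 - 5))*(1/74) = (7 - 1*(-8))*(1/74) = (7 + 8)*(1/74) = 15*(1/74) = 15/74 ≈ 0.20270)
U² = (15/74)² = 225/5476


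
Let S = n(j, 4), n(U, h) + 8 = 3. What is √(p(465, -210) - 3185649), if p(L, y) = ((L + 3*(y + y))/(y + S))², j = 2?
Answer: 6*I*√163617770/43 ≈ 1784.8*I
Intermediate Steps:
n(U, h) = -5 (n(U, h) = -8 + 3 = -5)
S = -5
p(L, y) = (L + 6*y)²/(-5 + y)² (p(L, y) = ((L + 3*(y + y))/(y - 5))² = ((L + 3*(2*y))/(-5 + y))² = ((L + 6*y)/(-5 + y))² = (L + 6*y)²/(-5 + y)²)
√(p(465, -210) - 3185649) = √((465 + 6*(-210))²/(-5 - 210)² - 3185649) = √((465 - 1260)²/(-215)² - 3185649) = √((1/46225)*(-795)² - 3185649) = √((1/46225)*632025 - 3185649) = √(25281/1849 - 3185649) = √(-5890239720/1849) = 6*I*√163617770/43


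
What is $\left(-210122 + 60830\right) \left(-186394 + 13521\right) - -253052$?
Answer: $25808808968$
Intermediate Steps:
$\left(-210122 + 60830\right) \left(-186394 + 13521\right) - -253052 = \left(-149292\right) \left(-172873\right) + 253052 = 25808555916 + 253052 = 25808808968$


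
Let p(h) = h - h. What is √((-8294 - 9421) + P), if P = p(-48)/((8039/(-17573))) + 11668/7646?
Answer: I*√258888249853/3823 ≈ 133.09*I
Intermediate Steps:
p(h) = 0
P = 5834/3823 (P = 0/((8039/(-17573))) + 11668/7646 = 0/((8039*(-1/17573))) + 11668*(1/7646) = 0/(-8039/17573) + 5834/3823 = 0*(-17573/8039) + 5834/3823 = 0 + 5834/3823 = 5834/3823 ≈ 1.5260)
√((-8294 - 9421) + P) = √((-8294 - 9421) + 5834/3823) = √(-17715 + 5834/3823) = √(-67718611/3823) = I*√258888249853/3823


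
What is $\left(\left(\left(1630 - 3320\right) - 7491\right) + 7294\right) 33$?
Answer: $-62271$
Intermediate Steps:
$\left(\left(\left(1630 - 3320\right) - 7491\right) + 7294\right) 33 = \left(\left(-1690 - 7491\right) + 7294\right) 33 = \left(-9181 + 7294\right) 33 = \left(-1887\right) 33 = -62271$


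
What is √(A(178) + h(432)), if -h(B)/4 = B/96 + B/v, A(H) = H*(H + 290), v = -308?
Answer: 3*√54870662/77 ≈ 288.60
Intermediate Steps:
A(H) = H*(290 + H)
h(B) = -53*B/1848 (h(B) = -4*(B/96 + B/(-308)) = -4*(B*(1/96) + B*(-1/308)) = -4*(B/96 - B/308) = -53*B/1848)
√(A(178) + h(432)) = √(178*(290 + 178) - 53/1848*432) = √(178*468 - 954/77) = √(83304 - 954/77) = √(6413454/77) = 3*√54870662/77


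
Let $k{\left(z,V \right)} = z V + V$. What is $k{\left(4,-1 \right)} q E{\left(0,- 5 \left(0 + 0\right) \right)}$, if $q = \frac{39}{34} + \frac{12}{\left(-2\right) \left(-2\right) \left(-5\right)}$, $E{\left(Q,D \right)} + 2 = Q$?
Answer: $\frac{93}{17} \approx 5.4706$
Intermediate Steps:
$k{\left(z,V \right)} = V + V z$ ($k{\left(z,V \right)} = V z + V = V + V z$)
$E{\left(Q,D \right)} = -2 + Q$
$q = \frac{93}{170}$ ($q = 39 \cdot \frac{1}{34} + \frac{12}{4 \left(-5\right)} = \frac{39}{34} + \frac{12}{-20} = \frac{39}{34} + 12 \left(- \frac{1}{20}\right) = \frac{39}{34} - \frac{3}{5} = \frac{93}{170} \approx 0.54706$)
$k{\left(4,-1 \right)} q E{\left(0,- 5 \left(0 + 0\right) \right)} = - (1 + 4) \frac{93}{170} \left(-2 + 0\right) = \left(-1\right) 5 \cdot \frac{93}{170} \left(-2\right) = \left(-5\right) \frac{93}{170} \left(-2\right) = \left(- \frac{93}{34}\right) \left(-2\right) = \frac{93}{17}$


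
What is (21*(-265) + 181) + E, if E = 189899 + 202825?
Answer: 387340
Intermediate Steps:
E = 392724
(21*(-265) + 181) + E = (21*(-265) + 181) + 392724 = (-5565 + 181) + 392724 = -5384 + 392724 = 387340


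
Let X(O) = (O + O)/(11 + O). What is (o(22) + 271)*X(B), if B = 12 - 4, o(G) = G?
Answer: 4688/19 ≈ 246.74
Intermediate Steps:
B = 8
X(O) = 2*O/(11 + O) (X(O) = (2*O)/(11 + O) = 2*O/(11 + O))
(o(22) + 271)*X(B) = (22 + 271)*(2*8/(11 + 8)) = 293*(2*8/19) = 293*(2*8*(1/19)) = 293*(16/19) = 4688/19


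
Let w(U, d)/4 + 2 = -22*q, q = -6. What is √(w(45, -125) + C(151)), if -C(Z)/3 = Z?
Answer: √67 ≈ 8.1853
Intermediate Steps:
w(U, d) = 520 (w(U, d) = -8 + 4*(-22*(-6)) = -8 + 4*132 = -8 + 528 = 520)
C(Z) = -3*Z
√(w(45, -125) + C(151)) = √(520 - 3*151) = √(520 - 453) = √67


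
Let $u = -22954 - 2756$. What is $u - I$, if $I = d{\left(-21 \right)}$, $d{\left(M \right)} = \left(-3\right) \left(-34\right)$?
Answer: $-25812$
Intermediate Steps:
$d{\left(M \right)} = 102$
$I = 102$
$u = -25710$ ($u = -22954 - 2756 = -25710$)
$u - I = -25710 - 102 = -25812$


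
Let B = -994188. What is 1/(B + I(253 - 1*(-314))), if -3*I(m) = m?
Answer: -1/994377 ≈ -1.0057e-6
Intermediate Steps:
I(m) = -m/3
1/(B + I(253 - 1*(-314))) = 1/(-994188 - (253 - 1*(-314))/3) = 1/(-994188 - (253 + 314)/3) = 1/(-994188 - ⅓*567) = 1/(-994188 - 189) = 1/(-994377) = -1/994377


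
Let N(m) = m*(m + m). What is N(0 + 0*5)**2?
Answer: 0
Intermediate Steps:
N(m) = 2*m**2 (N(m) = m*(2*m) = 2*m**2)
N(0 + 0*5)**2 = (2*(0 + 0*5)**2)**2 = (2*(0 + 0)**2)**2 = (2*0**2)**2 = (2*0)**2 = 0**2 = 0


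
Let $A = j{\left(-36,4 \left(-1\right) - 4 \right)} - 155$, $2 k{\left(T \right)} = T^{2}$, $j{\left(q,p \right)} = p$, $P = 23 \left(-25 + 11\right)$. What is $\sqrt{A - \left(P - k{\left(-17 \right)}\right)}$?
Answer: $\frac{\sqrt{1214}}{2} \approx 17.421$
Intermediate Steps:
$P = -322$ ($P = 23 \left(-14\right) = -322$)
$k{\left(T \right)} = \frac{T^{2}}{2}$
$A = -163$ ($A = \left(4 \left(-1\right) - 4\right) - 155 = \left(-4 - 4\right) - 155 = -8 - 155 = -163$)
$\sqrt{A - \left(P - k{\left(-17 \right)}\right)} = \sqrt{-163 + \left(\frac{\left(-17\right)^{2}}{2} - -322\right)} = \sqrt{-163 + \left(\frac{1}{2} \cdot 289 + 322\right)} = \sqrt{-163 + \left(\frac{289}{2} + 322\right)} = \sqrt{-163 + \frac{933}{2}} = \sqrt{\frac{607}{2}} = \frac{\sqrt{1214}}{2}$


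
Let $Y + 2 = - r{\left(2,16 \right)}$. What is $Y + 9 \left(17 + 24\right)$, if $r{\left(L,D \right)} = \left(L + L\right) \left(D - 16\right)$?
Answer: $367$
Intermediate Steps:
$r{\left(L,D \right)} = 2 L \left(-16 + D\right)$
$Y = -2$ ($Y = -2 - 2 \cdot 2 \left(-16 + 16\right) = -2 - 2 \cdot 2 \cdot 0 = -2 - 0 = -2 + 0 = -2$)
$Y + 9 \left(17 + 24\right) = -2 + 9 \left(17 + 24\right) = -2 + 9 \cdot 41 = -2 + 369 = 367$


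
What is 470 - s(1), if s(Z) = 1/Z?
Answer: 469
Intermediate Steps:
470 - s(1) = 470 - 1/1 = 470 - 1*1 = 470 - 1 = 469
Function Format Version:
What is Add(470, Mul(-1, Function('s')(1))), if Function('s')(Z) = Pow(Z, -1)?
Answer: 469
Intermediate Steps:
Add(470, Mul(-1, Function('s')(1))) = Add(470, Mul(-1, Pow(1, -1))) = Add(470, Mul(-1, 1)) = Add(470, -1) = 469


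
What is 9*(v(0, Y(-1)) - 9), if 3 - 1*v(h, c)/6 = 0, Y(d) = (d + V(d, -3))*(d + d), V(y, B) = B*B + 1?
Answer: 81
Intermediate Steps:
V(y, B) = 1 + B² (V(y, B) = B² + 1 = 1 + B²)
Y(d) = 2*d*(10 + d) (Y(d) = (d + (1 + (-3)²))*(d + d) = (d + (1 + 9))*(2*d) = (d + 10)*(2*d) = (10 + d)*(2*d) = 2*d*(10 + d))
v(h, c) = 18 (v(h, c) = 18 - 6*0 = 18 + 0 = 18)
9*(v(0, Y(-1)) - 9) = 9*(18 - 9) = 9*9 = 81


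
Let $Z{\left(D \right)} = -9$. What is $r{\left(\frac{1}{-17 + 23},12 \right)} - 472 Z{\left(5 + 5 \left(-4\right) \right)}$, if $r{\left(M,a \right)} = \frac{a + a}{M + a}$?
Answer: $\frac{310248}{73} \approx 4250.0$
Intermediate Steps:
$r{\left(M,a \right)} = \frac{2 a}{M + a}$
$r{\left(\frac{1}{-17 + 23},12 \right)} - 472 Z{\left(5 + 5 \left(-4\right) \right)} = 2 \cdot 12 \frac{1}{\frac{1}{-17 + 23} + 12} - -4248 = 2 \cdot 12 \frac{1}{\frac{1}{6} + 12} + 4248 = 2 \cdot 12 \frac{1}{\frac{73}{6}} + 4248 = 2 \cdot 12 \cdot \frac{6}{73} + 4248 = \frac{144}{73} + 4248 = \frac{310248}{73}$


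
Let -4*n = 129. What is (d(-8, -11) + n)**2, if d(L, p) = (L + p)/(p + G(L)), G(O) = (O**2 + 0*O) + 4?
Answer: 152881/144 ≈ 1061.7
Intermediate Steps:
G(O) = 4 + O**2 (G(O) = (O**2 + 0) + 4 = O**2 + 4 = 4 + O**2)
n = -129/4 (n = -1/4*129 = -129/4 ≈ -32.250)
d(L, p) = (L + p)/(4 + p + L**2) (d(L, p) = (L + p)/(p + (4 + L**2)) = (L + p)/(4 + p + L**2))
(d(-8, -11) + n)**2 = ((-8 - 11)/(4 - 11 + (-8)**2) - 129/4)**2 = (-19/(4 - 11 + 64) - 129/4)**2 = (-19/57 - 129/4)**2 = ((1/57)*(-19) - 129/4)**2 = (-1/3 - 129/4)**2 = (-391/12)**2 = 152881/144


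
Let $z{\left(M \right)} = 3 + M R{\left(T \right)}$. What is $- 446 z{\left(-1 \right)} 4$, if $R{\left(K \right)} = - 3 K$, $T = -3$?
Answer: $10704$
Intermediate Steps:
$z{\left(M \right)} = 3 + 9 M$ ($z{\left(M \right)} = 3 + M \left(\left(-3\right) \left(-3\right)\right) = 3 + M 9 = 3 + 9 M$)
$- 446 z{\left(-1 \right)} 4 = - 446 \left(3 + 9 \left(-1\right)\right) 4 = - 446 \left(3 - 9\right) 4 = - 446 \left(\left(-6\right) 4\right) = \left(-446\right) \left(-24\right) = 10704$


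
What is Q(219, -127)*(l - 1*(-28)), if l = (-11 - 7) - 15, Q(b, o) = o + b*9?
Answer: -9220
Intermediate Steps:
Q(b, o) = o + 9*b
l = -33 (l = -18 - 15 = -33)
Q(219, -127)*(l - 1*(-28)) = (-127 + 9*219)*(-33 - 1*(-28)) = (-127 + 1971)*(-33 + 28) = 1844*(-5) = -9220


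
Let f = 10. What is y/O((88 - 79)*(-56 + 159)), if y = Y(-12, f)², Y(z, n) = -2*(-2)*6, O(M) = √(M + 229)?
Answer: 288/17 ≈ 16.941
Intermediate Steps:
O(M) = √(229 + M)
Y(z, n) = 24 (Y(z, n) = 4*6 = 24)
y = 576 (y = 24² = 576)
y/O((88 - 79)*(-56 + 159)) = 576/(√(229 + (88 - 79)*(-56 + 159))) = 576/(√(229 + 9*103)) = 576/(√(229 + 927)) = 576/(√1156) = 576/34 = 576*(1/34) = 288/17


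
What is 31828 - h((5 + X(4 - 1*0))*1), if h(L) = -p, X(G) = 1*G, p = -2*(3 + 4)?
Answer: 31814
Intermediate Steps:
p = -14 (p = -2*7 = -14)
X(G) = G
h(L) = 14 (h(L) = -1*(-14) = 14)
31828 - h((5 + X(4 - 1*0))*1) = 31828 - 1*14 = 31828 - 14 = 31814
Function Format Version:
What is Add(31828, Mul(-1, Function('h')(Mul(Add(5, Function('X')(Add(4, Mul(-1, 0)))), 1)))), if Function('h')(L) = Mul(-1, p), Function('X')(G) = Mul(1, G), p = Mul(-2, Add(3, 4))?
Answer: 31814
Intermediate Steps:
p = -14 (p = Mul(-2, 7) = -14)
Function('X')(G) = G
Function('h')(L) = 14 (Function('h')(L) = Mul(-1, -14) = 14)
Add(31828, Mul(-1, Function('h')(Mul(Add(5, Function('X')(Add(4, Mul(-1, 0)))), 1)))) = Add(31828, Mul(-1, 14)) = Add(31828, -14) = 31814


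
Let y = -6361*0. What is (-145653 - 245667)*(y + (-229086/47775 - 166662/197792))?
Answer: 954535107051/432670 ≈ 2.2062e+6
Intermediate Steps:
y = 0
(-145653 - 245667)*(y + (-229086/47775 - 166662/197792)) = (-145653 - 245667)*(0 + (-229086/47775 - 166662/197792)) = -391320*(0 + (-229086*1/47775 - 166662*1/197792)) = -391320*(0 + (-5874/1225 - 83331/98896)) = -391320*(0 - 97570797/17306800) = -391320*(-97570797/17306800) = 954535107051/432670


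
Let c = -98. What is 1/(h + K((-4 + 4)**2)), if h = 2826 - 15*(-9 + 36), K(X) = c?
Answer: 1/2323 ≈ 0.00043048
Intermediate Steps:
K(X) = -98
h = 2421 (h = 2826 - 15*27 = 2826 - 1*405 = 2826 - 405 = 2421)
1/(h + K((-4 + 4)**2)) = 1/(2421 - 98) = 1/2323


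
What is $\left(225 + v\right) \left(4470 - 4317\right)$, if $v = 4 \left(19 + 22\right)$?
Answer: $59517$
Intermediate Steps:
$v = 164$ ($v = 4 \cdot 41 = 164$)
$\left(225 + v\right) \left(4470 - 4317\right) = \left(225 + 164\right) \left(4470 - 4317\right) = 389 \cdot 153 = 59517$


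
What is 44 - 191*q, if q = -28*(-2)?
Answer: -10652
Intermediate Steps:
q = 56
44 - 191*q = 44 - 191*56 = 44 - 10696 = -10652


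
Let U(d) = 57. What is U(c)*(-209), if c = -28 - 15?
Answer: -11913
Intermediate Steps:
c = -43
U(c)*(-209) = 57*(-209) = -11913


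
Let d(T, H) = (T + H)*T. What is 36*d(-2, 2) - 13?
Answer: -13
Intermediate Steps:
d(T, H) = T*(H + T) (d(T, H) = (H + T)*T = T*(H + T))
36*d(-2, 2) - 13 = 36*(-2*(2 - 2)) - 13 = 36*(-2*0) - 13 = 36*0 - 13 = 0 - 13 = -13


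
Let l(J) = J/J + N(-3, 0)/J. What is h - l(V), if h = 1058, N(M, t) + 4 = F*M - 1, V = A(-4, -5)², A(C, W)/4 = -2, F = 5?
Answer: 16917/16 ≈ 1057.3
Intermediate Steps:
A(C, W) = -8 (A(C, W) = 4*(-2) = -8)
V = 64 (V = (-8)² = 64)
N(M, t) = -5 + 5*M (N(M, t) = -4 + (5*M - 1) = -4 + (-1 + 5*M) = -5 + 5*M)
l(J) = 1 - 20/J (l(J) = J/J + (-5 + 5*(-3))/J = 1 + (-5 - 15)/J = 1 - 20/J)
h - l(V) = 1058 - (-20 + 64)/64 = 1058 - 44/64 = 1058 - 1*11/16 = 1058 - 11/16 = 16917/16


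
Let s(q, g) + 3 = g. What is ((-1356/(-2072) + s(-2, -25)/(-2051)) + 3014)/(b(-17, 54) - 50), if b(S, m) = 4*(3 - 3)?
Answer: -91509647/1517740 ≈ -60.293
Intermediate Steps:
s(q, g) = -3 + g
b(S, m) = 0 (b(S, m) = 4*0 = 0)
((-1356/(-2072) + s(-2, -25)/(-2051)) + 3014)/(b(-17, 54) - 50) = ((-1356/(-2072) + (-3 - 25)/(-2051)) + 3014)/(0 - 50) = ((-1356*(-1/2072) - 28*(-1/2051)) + 3014)/(-50) = ((339/518 + 4/293) + 3014)*(-1/50) = (101399/151774 + 3014)*(-1/50) = (457548235/151774)*(-1/50) = -91509647/1517740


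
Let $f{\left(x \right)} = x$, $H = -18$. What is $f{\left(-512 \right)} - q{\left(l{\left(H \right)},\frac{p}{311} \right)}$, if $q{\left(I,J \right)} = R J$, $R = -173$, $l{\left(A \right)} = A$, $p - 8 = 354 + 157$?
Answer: $- \frac{69445}{311} \approx -223.3$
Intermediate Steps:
$p = 519$ ($p = 8 + \left(354 + 157\right) = 8 + 511 = 519$)
$q{\left(I,J \right)} = - 173 J$
$f{\left(-512 \right)} - q{\left(l{\left(H \right)},\frac{p}{311} \right)} = -512 - - 173 \cdot \frac{519}{311} = -512 - - 173 \cdot 519 \cdot \frac{1}{311} = -512 - \left(-173\right) \frac{519}{311} = -512 - - \frac{89787}{311} = -512 + \frac{89787}{311} = - \frac{69445}{311}$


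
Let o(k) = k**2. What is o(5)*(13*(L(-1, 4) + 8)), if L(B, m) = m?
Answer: 3900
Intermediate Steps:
o(5)*(13*(L(-1, 4) + 8)) = 5**2*(13*(4 + 8)) = 25*(13*12) = 25*156 = 3900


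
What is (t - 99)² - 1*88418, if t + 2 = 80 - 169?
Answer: -52318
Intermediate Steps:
t = -91 (t = -2 + (80 - 169) = -2 - 89 = -91)
(t - 99)² - 1*88418 = (-91 - 99)² - 1*88418 = (-190)² - 88418 = 36100 - 88418 = -52318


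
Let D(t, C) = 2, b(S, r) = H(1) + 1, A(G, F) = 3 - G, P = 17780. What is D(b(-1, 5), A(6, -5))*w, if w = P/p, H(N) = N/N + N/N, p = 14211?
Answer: 35560/14211 ≈ 2.5023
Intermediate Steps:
H(N) = 2 (H(N) = 1 + 1 = 2)
b(S, r) = 3 (b(S, r) = 2 + 1 = 3)
w = 17780/14211 ≈ 1.2511
D(b(-1, 5), A(6, -5))*w = 2*(17780/14211) = 35560/14211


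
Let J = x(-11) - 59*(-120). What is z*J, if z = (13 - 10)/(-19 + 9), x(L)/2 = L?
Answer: -10587/5 ≈ -2117.4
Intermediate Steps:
x(L) = 2*L
z = -3/10 (z = 3/(-10) = 3*(-⅒) = -3/10 ≈ -0.30000)
J = 7058 (J = 2*(-11) - 59*(-120) = -22 + 7080 = 7058)
z*J = -3/10*7058 = -10587/5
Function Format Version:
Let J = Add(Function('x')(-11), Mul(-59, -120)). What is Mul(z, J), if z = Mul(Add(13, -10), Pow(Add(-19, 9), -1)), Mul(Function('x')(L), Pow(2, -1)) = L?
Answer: Rational(-10587, 5) ≈ -2117.4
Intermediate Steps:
Function('x')(L) = Mul(2, L)
z = Rational(-3, 10) (z = Mul(3, Pow(-10, -1)) = Mul(3, Rational(-1, 10)) = Rational(-3, 10) ≈ -0.30000)
J = 7058 (J = Add(Mul(2, -11), Mul(-59, -120)) = Add(-22, 7080) = 7058)
Mul(z, J) = Mul(Rational(-3, 10), 7058) = Rational(-10587, 5)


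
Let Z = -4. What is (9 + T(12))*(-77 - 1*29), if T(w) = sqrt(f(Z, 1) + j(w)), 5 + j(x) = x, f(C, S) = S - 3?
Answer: -954 - 106*sqrt(5) ≈ -1191.0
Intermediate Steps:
f(C, S) = -3 + S
j(x) = -5 + x
T(w) = sqrt(-7 + w) (T(w) = sqrt((-3 + 1) + (-5 + w)) = sqrt(-2 + (-5 + w)) = sqrt(-7 + w))
(9 + T(12))*(-77 - 1*29) = (9 + sqrt(-7 + 12))*(-77 - 1*29) = (9 + sqrt(5))*(-77 - 29) = (9 + sqrt(5))*(-106) = -954 - 106*sqrt(5)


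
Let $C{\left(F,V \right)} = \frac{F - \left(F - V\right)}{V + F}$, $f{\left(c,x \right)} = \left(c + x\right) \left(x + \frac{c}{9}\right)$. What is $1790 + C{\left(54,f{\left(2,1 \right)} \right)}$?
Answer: $\frac{309681}{173} \approx 1790.1$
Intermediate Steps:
$f{\left(c,x \right)} = \left(c + x\right) \left(x + \frac{c}{9}\right)$ ($f{\left(c,x \right)} = \left(c + x\right) \left(x + c \frac{1}{9}\right) = \left(c + x\right) \left(x + \frac{c}{9}\right)$)
$C{\left(F,V \right)} = \frac{V}{F + V}$
$1790 + C{\left(54,f{\left(2,1 \right)} \right)} = 1790 + \frac{1^{2} + \frac{2^{2}}{9} + \frac{10}{9} \cdot 2 \cdot 1}{54 + \left(1^{2} + \frac{2^{2}}{9} + \frac{10}{9} \cdot 2 \cdot 1\right)} = 1790 + \frac{1 + \frac{1}{9} \cdot 4 + \frac{20}{9}}{54 + \left(1 + \frac{1}{9} \cdot 4 + \frac{20}{9}\right)} = 1790 + \frac{1 + \frac{4}{9} + \frac{20}{9}}{54 + \left(1 + \frac{4}{9} + \frac{20}{9}\right)} = 1790 + \frac{11}{3 \left(54 + \frac{11}{3}\right)} = 1790 + \frac{11}{3 \cdot \frac{173}{3}} = 1790 + \frac{11}{3} \cdot \frac{3}{173} = 1790 + \frac{11}{173} = \frac{309681}{173}$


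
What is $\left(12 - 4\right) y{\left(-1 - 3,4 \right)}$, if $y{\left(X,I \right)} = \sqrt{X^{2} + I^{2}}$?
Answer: $32 \sqrt{2} \approx 45.255$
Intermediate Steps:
$y{\left(X,I \right)} = \sqrt{I^{2} + X^{2}}$
$\left(12 - 4\right) y{\left(-1 - 3,4 \right)} = \left(12 - 4\right) \sqrt{4^{2} + \left(-1 - 3\right)^{2}} = 8 \sqrt{16 + \left(-4\right)^{2}} = 8 \sqrt{16 + 16} = 8 \sqrt{32} = 8 \cdot 4 \sqrt{2} = 32 \sqrt{2}$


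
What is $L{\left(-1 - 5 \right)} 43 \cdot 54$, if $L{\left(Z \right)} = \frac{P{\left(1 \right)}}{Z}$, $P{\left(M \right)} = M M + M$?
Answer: $-774$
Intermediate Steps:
$P{\left(M \right)} = M + M^{2}$ ($P{\left(M \right)} = M^{2} + M = M + M^{2}$)
$L{\left(Z \right)} = \frac{2}{Z}$ ($L{\left(Z \right)} = \frac{1 \left(1 + 1\right)}{Z} = \frac{1 \cdot 2}{Z} = \frac{2}{Z}$)
$L{\left(-1 - 5 \right)} 43 \cdot 54 = \frac{2}{-1 - 5} \cdot 43 \cdot 54 = \frac{2}{-6} \cdot 43 \cdot 54 = 2 \left(- \frac{1}{6}\right) 43 \cdot 54 = \left(- \frac{1}{3}\right) 43 \cdot 54 = \left(- \frac{43}{3}\right) 54 = -774$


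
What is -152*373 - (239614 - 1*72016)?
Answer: -224294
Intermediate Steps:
-152*373 - (239614 - 1*72016) = -56696 - (239614 - 72016) = -56696 - 1*167598 = -56696 - 167598 = -224294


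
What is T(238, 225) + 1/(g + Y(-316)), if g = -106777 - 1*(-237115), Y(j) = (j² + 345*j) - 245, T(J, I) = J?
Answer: 28781103/120929 ≈ 238.00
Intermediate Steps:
Y(j) = -245 + j² + 345*j
g = 130338 (g = -106777 + 237115 = 130338)
T(238, 225) + 1/(g + Y(-316)) = 238 + 1/(130338 + (-245 + (-316)² + 345*(-316))) = 238 + 1/(130338 + (-245 + 99856 - 109020)) = 238 + 1/(130338 - 9409) = 238 + 1/120929 = 28781103/120929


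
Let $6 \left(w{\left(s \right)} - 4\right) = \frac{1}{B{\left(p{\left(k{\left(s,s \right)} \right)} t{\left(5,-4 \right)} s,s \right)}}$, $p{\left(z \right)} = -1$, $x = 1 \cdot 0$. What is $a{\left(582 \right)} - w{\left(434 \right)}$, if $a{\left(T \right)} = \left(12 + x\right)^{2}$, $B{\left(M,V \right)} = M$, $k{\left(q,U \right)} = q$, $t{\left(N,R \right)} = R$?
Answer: $\frac{1458239}{10416} \approx 140.0$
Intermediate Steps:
$x = 0$
$a{\left(T \right)} = 144$ ($a{\left(T \right)} = \left(12 + 0\right)^{2} = 12^{2} = 144$)
$w{\left(s \right)} = 4 + \frac{1}{24 s}$ ($w{\left(s \right)} = 4 + \frac{1}{6 \left(-1\right) \left(-4\right) s} = 4 + \frac{1}{6 \cdot 4 s} = 4 + \frac{\frac{1}{4} \frac{1}{s}}{6} = 4 + \frac{1}{24 s}$)
$a{\left(582 \right)} - w{\left(434 \right)} = 144 - \left(4 + \frac{1}{24 \cdot 434}\right) = 144 - \left(4 + \frac{1}{24} \cdot \frac{1}{434}\right) = 144 - \left(4 + \frac{1}{10416}\right) = 144 - \frac{41665}{10416} = \frac{1458239}{10416}$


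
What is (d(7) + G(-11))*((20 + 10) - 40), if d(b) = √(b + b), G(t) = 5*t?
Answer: 550 - 10*√14 ≈ 512.58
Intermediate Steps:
d(b) = √2*√b (d(b) = √(2*b) = √2*√b)
(d(7) + G(-11))*((20 + 10) - 40) = (√2*√7 + 5*(-11))*((20 + 10) - 40) = (√14 - 55)*(30 - 40) = (-55 + √14)*(-10) = 550 - 10*√14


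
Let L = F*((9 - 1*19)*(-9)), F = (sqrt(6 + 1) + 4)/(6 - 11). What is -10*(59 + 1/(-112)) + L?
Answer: -37067/56 - 18*sqrt(7) ≈ -709.53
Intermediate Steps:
F = -4/5 - sqrt(7)/5 (F = (sqrt(7) + 4)/(-5) = (4 + sqrt(7))*(-1/5) = -4/5 - sqrt(7)/5 ≈ -1.3292)
L = -72 - 18*sqrt(7) (L = (-4/5 - sqrt(7)/5)*((9 - 1*19)*(-9)) = (-4/5 - sqrt(7)/5)*((9 - 19)*(-9)) = (-4/5 - sqrt(7)/5)*(-10*(-9)) = (-4/5 - sqrt(7)/5)*90 = -72 - 18*sqrt(7) ≈ -119.62)
-10*(59 + 1/(-112)) + L = -10*(59 + 1/(-112)) + (-72 - 18*sqrt(7)) = -10*(59 - 1/112) + (-72 - 18*sqrt(7)) = -10*6607/112 + (-72 - 18*sqrt(7)) = -33035/56 + (-72 - 18*sqrt(7)) = -37067/56 - 18*sqrt(7)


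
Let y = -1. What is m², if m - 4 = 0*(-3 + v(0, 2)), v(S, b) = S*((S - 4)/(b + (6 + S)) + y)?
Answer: 16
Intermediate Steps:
v(S, b) = S*(-1 + (-4 + S)/(6 + S + b)) (v(S, b) = S*((S - 4)/(b + (6 + S)) - 1) = S*((-4 + S)/(6 + S + b) - 1) = S*(-1 + (-4 + S)/(6 + S + b)))
m = 4 (m = 4 + 0*(-3 + 0*(-10 - 1*2)/(6 + 0 + 2)) = 4 + 0*(-3 + 0*(-10 - 2)/8) = 4 + 0*(-3 + 0*(⅛)*(-12)) = 4 + 0*(-3 + 0) = 4 + 0*(-3) = 4 + 0 = 4)
m² = 4² = 16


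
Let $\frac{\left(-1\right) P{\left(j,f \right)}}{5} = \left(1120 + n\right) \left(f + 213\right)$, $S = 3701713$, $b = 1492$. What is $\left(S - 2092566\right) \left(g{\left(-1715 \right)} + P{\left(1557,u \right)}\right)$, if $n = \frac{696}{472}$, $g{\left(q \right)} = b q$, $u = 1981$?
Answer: $- \frac{1410932288631470}{59} \approx -2.3914 \cdot 10^{13}$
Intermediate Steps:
$g{\left(q \right)} = 1492 q$
$n = \frac{87}{59}$ ($n = 696 \cdot \frac{1}{472} = \frac{87}{59} \approx 1.4746$)
$P{\left(j,f \right)} = - \frac{70467855}{59} - \frac{330835 f}{59}$ ($P{\left(j,f \right)} = - 5 \left(1120 + \frac{87}{59}\right) \left(f + 213\right) = - 5 \frac{66167 \left(213 + f\right)}{59} = - 5 \left(\frac{14093571}{59} + \frac{66167 f}{59}\right) = - \frac{70467855}{59} - \frac{330835 f}{59}$)
$\left(S - 2092566\right) \left(g{\left(-1715 \right)} + P{\left(1557,u \right)}\right) = \left(3701713 - 2092566\right) \left(1492 \left(-1715\right) - \frac{725851990}{59}\right) = 1609147 \left(-2558780 - \frac{725851990}{59}\right) = 1609147 \left(- \frac{876820010}{59}\right) = - \frac{1410932288631470}{59}$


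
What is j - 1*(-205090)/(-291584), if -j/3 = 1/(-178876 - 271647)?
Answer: -46198443659/65682649216 ≈ -0.70336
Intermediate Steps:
j = 3/450523 (j = -3/(-178876 - 271647) = -3/(-450523) = -3*(-1/450523) = 3/450523 ≈ 6.6589e-6)
j - 1*(-205090)/(-291584) = 3/450523 - 1*(-205090)/(-291584) = 3/450523 + 205090*(-1/291584) = 3/450523 - 102545/145792 = -46198443659/65682649216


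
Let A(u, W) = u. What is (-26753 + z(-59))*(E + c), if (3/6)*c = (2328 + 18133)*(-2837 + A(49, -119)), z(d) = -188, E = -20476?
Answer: 3074264774292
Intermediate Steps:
c = -114090536 (c = 2*((2328 + 18133)*(-2837 + 49)) = 2*(20461*(-2788)) = 2*(-57045268) = -114090536)
(-26753 + z(-59))*(E + c) = (-26753 - 188)*(-20476 - 114090536) = -26941*(-114111012) = 3074264774292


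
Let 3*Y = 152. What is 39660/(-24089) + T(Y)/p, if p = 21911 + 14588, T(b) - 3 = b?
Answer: -255221923/155157249 ≈ -1.6449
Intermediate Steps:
Y = 152/3 (Y = (⅓)*152 = 152/3 ≈ 50.667)
T(b) = 3 + b
p = 36499
39660/(-24089) + T(Y)/p = 39660/(-24089) + (3 + 152/3)/36499 = 39660*(-1/24089) + (161/3)*(1/36499) = -39660/24089 + 161/109497 = -255221923/155157249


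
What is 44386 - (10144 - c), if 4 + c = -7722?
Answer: 26516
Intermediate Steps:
c = -7726 (c = -4 - 7722 = -7726)
44386 - (10144 - c) = 44386 - (10144 - 1*(-7726)) = 44386 - (10144 + 7726) = 44386 - 1*17870 = 44386 - 17870 = 26516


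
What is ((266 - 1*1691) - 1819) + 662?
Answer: -2582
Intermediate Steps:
((266 - 1*1691) - 1819) + 662 = ((266 - 1691) - 1819) + 662 = (-1425 - 1819) + 662 = -3244 + 662 = -2582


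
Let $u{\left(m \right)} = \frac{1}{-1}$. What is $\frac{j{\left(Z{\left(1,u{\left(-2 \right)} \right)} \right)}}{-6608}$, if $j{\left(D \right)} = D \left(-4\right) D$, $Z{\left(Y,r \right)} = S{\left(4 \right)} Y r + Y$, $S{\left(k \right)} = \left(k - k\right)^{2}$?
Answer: $\frac{1}{1652} \approx 0.00060533$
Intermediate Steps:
$u{\left(m \right)} = -1$
$S{\left(k \right)} = 0$ ($S{\left(k \right)} = 0^{2} = 0$)
$Z{\left(Y,r \right)} = Y$ ($Z{\left(Y,r \right)} = 0 Y r + Y = 0 r + Y = 0 + Y = Y$)
$j{\left(D \right)} = - 4 D^{2}$ ($j{\left(D \right)} = - 4 D D = - 4 D^{2}$)
$\frac{j{\left(Z{\left(1,u{\left(-2 \right)} \right)} \right)}}{-6608} = \frac{\left(-4\right) 1^{2}}{-6608} = \left(-4\right) 1 \left(- \frac{1}{6608}\right) = \left(-4\right) \left(- \frac{1}{6608}\right) = \frac{1}{1652}$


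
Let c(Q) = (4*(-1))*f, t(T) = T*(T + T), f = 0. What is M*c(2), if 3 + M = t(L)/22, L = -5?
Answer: 0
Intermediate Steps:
t(T) = 2*T**2 (t(T) = T*(2*T) = 2*T**2)
c(Q) = 0 (c(Q) = (4*(-1))*0 = -4*0 = 0)
M = -8/11 (M = -3 + (2*(-5)**2)/22 = -3 + (2*25)*(1/22) = -3 + 50*(1/22) = -3 + 25/11 = -8/11 ≈ -0.72727)
M*c(2) = -8/11*0 = 0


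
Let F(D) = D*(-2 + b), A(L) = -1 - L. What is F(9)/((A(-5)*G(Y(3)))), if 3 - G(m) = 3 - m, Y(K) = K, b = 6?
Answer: 3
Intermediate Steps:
G(m) = m (G(m) = 3 - (3 - m) = 3 + (-3 + m) = m)
F(D) = 4*D (F(D) = D*(-2 + 6) = D*4 = 4*D)
F(9)/((A(-5)*G(Y(3)))) = (4*9)/(((-1 - 1*(-5))*3)) = 36/(((-1 + 5)*3)) = 36/((4*3)) = 36/12 = 36*(1/12) = 3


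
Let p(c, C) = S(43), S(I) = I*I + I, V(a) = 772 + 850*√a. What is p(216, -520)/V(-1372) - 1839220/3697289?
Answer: -113678712877759/229200949507336 - 1407175*I*√7/61991624 ≈ -0.49598 - 0.060057*I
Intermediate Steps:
S(I) = I + I² (S(I) = I² + I = I + I²)
p(c, C) = 1892 (p(c, C) = 43*(1 + 43) = 43*44 = 1892)
p(216, -520)/V(-1372) - 1839220/3697289 = 1892/(772 + 850*√(-1372)) - 1839220/3697289 = 1892/(772 + 850*(14*I*√7)) - 1839220*1/3697289 = 1892/(772 + 11900*I*√7) - 1839220/3697289 = -1839220/3697289 + 1892/(772 + 11900*I*√7)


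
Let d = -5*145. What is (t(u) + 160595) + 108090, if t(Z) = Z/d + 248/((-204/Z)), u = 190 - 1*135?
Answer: 1986430564/7395 ≈ 2.6862e+5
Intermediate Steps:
d = -725
u = 55 (u = 190 - 135 = 55)
t(Z) = -45001*Z/36975 (t(Z) = Z/(-725) + 248/((-204/Z)) = Z*(-1/725) + 248*(-Z/204) = -Z/725 - 62*Z/51 = -45001*Z/36975)
(t(u) + 160595) + 108090 = (-45001/36975*55 + 160595) + 108090 = (-495011/7395 + 160595) + 108090 = 1187105014/7395 + 108090 = 1986430564/7395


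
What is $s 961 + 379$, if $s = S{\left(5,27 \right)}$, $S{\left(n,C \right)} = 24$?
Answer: $23443$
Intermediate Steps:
$s = 24$
$s 961 + 379 = 24 \cdot 961 + 379 = 23064 + 379 = 23443$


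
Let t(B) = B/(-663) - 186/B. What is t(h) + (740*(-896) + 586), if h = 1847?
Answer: -811218867421/1224561 ≈ -6.6246e+5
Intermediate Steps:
t(B) = -186/B - B/663 (t(B) = B*(-1/663) - 186/B = -B/663 - 186/B = -186/B - B/663)
t(h) + (740*(-896) + 586) = (-186/1847 - 1/663*1847) + (740*(-896) + 586) = (-186*1/1847 - 1847/663) + (-663040 + 586) = (-186/1847 - 1847/663) - 662454 = -3534727/1224561 - 662454 = -811218867421/1224561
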